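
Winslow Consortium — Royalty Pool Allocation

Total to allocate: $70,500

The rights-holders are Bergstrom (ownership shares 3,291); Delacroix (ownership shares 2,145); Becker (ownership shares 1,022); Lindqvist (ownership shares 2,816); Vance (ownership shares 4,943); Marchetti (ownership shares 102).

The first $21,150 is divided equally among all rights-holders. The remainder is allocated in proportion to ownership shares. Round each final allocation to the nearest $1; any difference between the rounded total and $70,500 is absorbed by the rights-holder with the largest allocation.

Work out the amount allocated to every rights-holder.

Bergstrom: $14,867 | Delacroix: $10,918 | Becker: $7,047 | Lindqvist: $13,230 | Vance: $20,561 | Marchetti: $3,877

First tranche $21,150 split equally: $3,525 each.
Remainder $49,350 by ownership shares (total 14,319): Bergstrom 11,342.33 → $11,342; Delacroix 7,392.68 → $7,393; Becker 3,522.29 → $3,522; Lindqvist 9,705.26 → $9,705; Vance 17,035.90 → $17,036; Marchetti 351.54 → $352.
Totals: Bergstrom $3,525 + $11,342 = $14,867; Delacroix $3,525 + $7,393 = $10,918; Becker $3,525 + $3,522 = $7,047; Lindqvist $3,525 + $9,705 = $13,230; Vance $3,525 + $17,036 = $20,561; Marchetti $3,525 + $352 = $3,877.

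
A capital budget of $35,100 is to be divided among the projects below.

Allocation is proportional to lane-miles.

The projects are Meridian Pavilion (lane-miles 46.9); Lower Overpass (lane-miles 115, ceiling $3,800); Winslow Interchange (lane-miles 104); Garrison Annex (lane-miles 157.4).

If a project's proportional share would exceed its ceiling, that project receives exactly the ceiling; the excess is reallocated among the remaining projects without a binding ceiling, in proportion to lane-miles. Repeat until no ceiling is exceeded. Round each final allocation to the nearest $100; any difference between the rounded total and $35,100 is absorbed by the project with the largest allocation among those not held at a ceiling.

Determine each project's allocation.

Total lane-miles = 423.3.
Unconstrained shares: Meridian Pavilion 3,888.94; Lower Overpass 9,535.79; Winslow Interchange 8,623.67; Garrison Annex 13,051.59.
Cap binds for Lower Overpass ($3,800); remaining pool $31,300 reallocated over remaining lane-miles 308.3.
Remaining shares: Meridian Pavilion 4,761.50 → $4,800; Winslow Interchange 10,558.55 → $10,600; Garrison Annex 15,979.95 → $16,000.
Rounding difference −$100 applied to Garrison Annex → $15,900.

Meridian Pavilion: $4,800 | Lower Overpass: $3,800 | Winslow Interchange: $10,600 | Garrison Annex: $15,900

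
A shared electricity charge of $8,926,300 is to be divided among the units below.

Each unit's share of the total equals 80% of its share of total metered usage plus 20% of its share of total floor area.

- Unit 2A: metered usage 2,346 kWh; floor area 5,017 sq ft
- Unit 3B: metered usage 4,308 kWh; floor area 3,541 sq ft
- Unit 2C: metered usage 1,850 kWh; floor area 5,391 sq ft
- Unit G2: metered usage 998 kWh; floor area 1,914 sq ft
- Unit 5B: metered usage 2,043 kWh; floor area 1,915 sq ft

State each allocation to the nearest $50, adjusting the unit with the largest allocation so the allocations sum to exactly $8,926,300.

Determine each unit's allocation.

Metered usage total 11,545; floor area total 17,778.
Blended shares (80% metered usage + 20% floor area): Unit 2A 0.2190; Unit 3B 0.3384; Unit 2C 0.1888; Unit G2 0.0907; Unit 5B 0.1631.
Raw shares: Unit 2A 1,954,899.20; Unit 3B 3,020,254.59; Unit 2C 1,685,660.48; Unit G2 809,505.70; Unit 5B 1,455,980.03.
After rounding ($50): Unit 2A $1,954,900; Unit 3B $3,020,250; Unit 2C $1,685,650; Unit G2 $809,500; Unit 5B $1,456,000. Sum = $8,926,300.
Sum already equals the total — no adjustment.

Unit 2A: $1,954,900 · Unit 3B: $3,020,250 · Unit 2C: $1,685,650 · Unit G2: $809,500 · Unit 5B: $1,456,000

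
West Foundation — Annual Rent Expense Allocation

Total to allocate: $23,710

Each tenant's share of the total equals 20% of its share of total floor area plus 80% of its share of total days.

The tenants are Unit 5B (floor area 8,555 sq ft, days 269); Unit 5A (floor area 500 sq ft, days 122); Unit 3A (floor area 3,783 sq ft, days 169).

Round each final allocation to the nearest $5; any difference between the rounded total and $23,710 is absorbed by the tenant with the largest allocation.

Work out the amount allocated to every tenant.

Unit 5B: $12,275; Unit 5A: $4,315; Unit 3A: $7,120

Totals — floor area 12,838, days 560.
Blended shares (20% floor area + 80% days): Unit 5B 0.5176; Unit 5A 0.1821; Unit 3A 0.3004.
Raw shares: Unit 5B 12,271.39; Unit 5A 4,317.00; Unit 3A 7,121.61.
After rounding ($5): Unit 5B $12,270; Unit 5A $4,315; Unit 3A $7,120. Sum = $23,705.
Difference $23,710 − $23,705 = +$5 applied to largest allocation (Unit 5B): Unit 5B becomes $12,275.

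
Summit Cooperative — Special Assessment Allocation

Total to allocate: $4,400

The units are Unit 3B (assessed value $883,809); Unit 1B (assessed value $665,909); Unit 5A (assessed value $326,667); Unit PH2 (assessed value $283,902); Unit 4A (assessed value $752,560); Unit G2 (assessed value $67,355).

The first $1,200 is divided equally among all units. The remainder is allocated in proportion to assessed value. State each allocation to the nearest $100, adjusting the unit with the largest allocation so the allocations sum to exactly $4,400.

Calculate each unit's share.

Equal tier: $1,200 ÷ 6 = $200 apiece.
Remainder $3,200 by assessed value (total 2,980,202): Unit 3B 948.99 → $900; Unit 1B 715.02 → $700; Unit 5A 350.76 → $400; Unit PH2 304.84 → $300; Unit 4A 808.06 → $800; Unit G2 72.32 → $100.
Totals: Unit 3B $200 + $900 = $1,100; Unit 1B $200 + $700 = $900; Unit 5A $200 + $400 = $600; Unit PH2 $200 + $300 = $500; Unit 4A $200 + $800 = $1,000; Unit G2 $200 + $100 = $300.

Unit 3B: $1,100; Unit 1B: $900; Unit 5A: $600; Unit PH2: $500; Unit 4A: $1,000; Unit G2: $300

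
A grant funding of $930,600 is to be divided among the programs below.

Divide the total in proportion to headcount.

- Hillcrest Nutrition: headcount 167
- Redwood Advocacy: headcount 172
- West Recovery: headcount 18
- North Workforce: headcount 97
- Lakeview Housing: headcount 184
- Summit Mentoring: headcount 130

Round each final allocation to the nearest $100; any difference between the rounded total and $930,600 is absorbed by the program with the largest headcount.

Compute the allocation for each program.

Combined headcount = 167 + 172 + 18 + 97 + 184 + 130 = 768.
Proportional shares: Hillcrest Nutrition 202,357.03; Redwood Advocacy 208,415.62; West Recovery 21,810.94; North Workforce 117,536.72; Lakeview Housing 222,956.25; Summit Mentoring 157,523.44.
Rounded to nearest $100: Hillcrest Nutrition $202,400; Redwood Advocacy $208,400; West Recovery $21,800; North Workforce $117,500; Lakeview Housing $223,000; Summit Mentoring $157,500. Sum = $930,600.
Rounded total matches; no reconciliation needed.

Hillcrest Nutrition: $202,400 · Redwood Advocacy: $208,400 · West Recovery: $21,800 · North Workforce: $117,500 · Lakeview Housing: $223,000 · Summit Mentoring: $157,500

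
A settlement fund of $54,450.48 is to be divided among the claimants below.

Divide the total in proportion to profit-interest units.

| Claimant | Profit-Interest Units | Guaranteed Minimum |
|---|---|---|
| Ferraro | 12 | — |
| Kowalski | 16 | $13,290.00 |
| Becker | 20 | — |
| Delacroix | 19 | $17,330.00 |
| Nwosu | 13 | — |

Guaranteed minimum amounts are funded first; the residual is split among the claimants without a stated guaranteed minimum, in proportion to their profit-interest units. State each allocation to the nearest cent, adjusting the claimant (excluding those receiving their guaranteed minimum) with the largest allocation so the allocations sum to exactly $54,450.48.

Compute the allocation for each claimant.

Ferraro: $6,354.79 | Kowalski: $13,290.00 | Becker: $10,591.33 | Delacroix: $17,330.00 | Nwosu: $6,884.36

Guaranteed amounts: Kowalski $13,290.00; Delacroix $17,330.00. Remaining pool $23,830.48.
Remaining pool split over remaining profit-interest units 45: Ferraro 6,354.7947 → $6,354.79; Becker 10,591.3244 → $10,591.32; Nwosu 6,884.3609 → $6,884.36.
Rounding difference +$0.01 applied to Becker → $10,591.33.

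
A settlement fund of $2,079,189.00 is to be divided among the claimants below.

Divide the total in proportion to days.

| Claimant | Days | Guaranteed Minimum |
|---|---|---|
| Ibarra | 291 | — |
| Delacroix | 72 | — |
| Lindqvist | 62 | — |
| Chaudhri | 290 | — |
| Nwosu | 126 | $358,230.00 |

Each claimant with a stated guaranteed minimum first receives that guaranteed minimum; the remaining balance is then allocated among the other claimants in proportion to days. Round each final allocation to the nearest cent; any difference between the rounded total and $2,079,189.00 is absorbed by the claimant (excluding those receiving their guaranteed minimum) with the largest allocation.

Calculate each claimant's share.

Guaranteed amounts: Nwosu $358,230.00. Balance $1,720,959.00.
Balance split over remaining days 715: Ibarra 700,418.2783 → $700,418.28; Delacroix 173,299.3678 → $173,299.37; Lindqvist 149,230.0112 → $149,230.01; Chaudhri 698,011.3427 → $698,011.34.

Ibarra: $700,418.28; Delacroix: $173,299.37; Lindqvist: $149,230.01; Chaudhri: $698,011.34; Nwosu: $358,230.00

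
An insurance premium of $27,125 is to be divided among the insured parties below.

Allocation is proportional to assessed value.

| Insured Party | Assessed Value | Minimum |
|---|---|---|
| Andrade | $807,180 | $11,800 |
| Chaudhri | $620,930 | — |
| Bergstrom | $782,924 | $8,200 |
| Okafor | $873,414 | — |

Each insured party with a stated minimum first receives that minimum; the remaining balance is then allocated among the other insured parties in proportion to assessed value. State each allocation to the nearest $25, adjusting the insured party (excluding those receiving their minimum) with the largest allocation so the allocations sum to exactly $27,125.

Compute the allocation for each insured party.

Minimums first: Andrade $11,800; Bergstrom $8,200. Balance $7,125.
Balance split over remaining assessed value 1,494,344: Chaudhri 2,960.58 → $2,950; Okafor 4,164.42 → $4,175.

Andrade: $11,800 · Chaudhri: $2,950 · Bergstrom: $8,200 · Okafor: $4,175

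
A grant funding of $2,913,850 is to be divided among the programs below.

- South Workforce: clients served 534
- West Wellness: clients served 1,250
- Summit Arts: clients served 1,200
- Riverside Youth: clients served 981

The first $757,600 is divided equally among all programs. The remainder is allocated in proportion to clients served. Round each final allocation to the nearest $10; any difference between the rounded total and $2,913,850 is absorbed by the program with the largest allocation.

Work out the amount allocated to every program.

South Workforce: $479,800 | West Wellness: $869,170 | Summit Arts: $841,990 | Riverside Youth: $722,890

First tranche $757,600 split equally: $189,400 each.
Remainder $2,156,250 by clients served (total 3,965): South Workforce 290,400.38 → $290,400; West Wellness 679,776.17 → $679,780; Summit Arts 652,585.12 → $652,590; Riverside Youth 533,488.34 → $533,490.
Rounding difference −$10 on remainder applied to West Wellness.
Totals: South Workforce $189,400 + $290,400 = $479,800; West Wellness $189,400 + $679,770 = $869,170; Summit Arts $189,400 + $652,590 = $841,990; Riverside Youth $189,400 + $533,490 = $722,890.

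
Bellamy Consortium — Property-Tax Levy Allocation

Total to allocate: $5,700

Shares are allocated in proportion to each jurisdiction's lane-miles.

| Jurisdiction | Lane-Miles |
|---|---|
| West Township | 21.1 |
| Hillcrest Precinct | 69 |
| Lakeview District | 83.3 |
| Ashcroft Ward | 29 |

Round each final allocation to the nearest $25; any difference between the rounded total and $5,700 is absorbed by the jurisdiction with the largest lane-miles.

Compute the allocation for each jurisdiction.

West Township: $600 | Hillcrest Precinct: $1,950 | Lakeview District: $2,325 | Ashcroft Ward: $825

Lane-miles total: 21.1 + 69 + 83.3 + 29 = 202.4.
Pro-rata amounts: West Township 594.22; Hillcrest Precinct 1,943.18; Lakeview District 2,345.90; Ashcroft Ward 816.70.
At nearest $25: West Township $600; Hillcrest Precinct $1,950; Lakeview District $2,350; Ashcroft Ward $825. Sum = $5,725.
Difference $5,700 − $5,725 = −$25 applied to largest lane-miles (Lakeview District): Lakeview District becomes $2,325.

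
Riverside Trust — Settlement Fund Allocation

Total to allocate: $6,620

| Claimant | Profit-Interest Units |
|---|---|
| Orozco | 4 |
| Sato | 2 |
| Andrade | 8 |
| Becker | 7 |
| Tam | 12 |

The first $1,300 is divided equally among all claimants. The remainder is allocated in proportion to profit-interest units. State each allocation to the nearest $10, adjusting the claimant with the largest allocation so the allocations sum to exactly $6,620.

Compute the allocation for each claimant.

Orozco: $900 | Sato: $580 | Andrade: $1,550 | Becker: $1,390 | Tam: $2,200

Equal tier: $1,300 ÷ 5 = $260 apiece.
Remainder $5,320 by profit-interest units (total 33): Orozco 644.85 → $640; Sato 322.42 → $320; Andrade 1,289.70 → $1,290; Becker 1,128.48 → $1,130; Tam 1,934.55 → $1,930.
Rounding difference +$10 on remainder applied to Tam.
Totals: Orozco $260 + $640 = $900; Sato $260 + $320 = $580; Andrade $260 + $1,290 = $1,550; Becker $260 + $1,130 = $1,390; Tam $260 + $1,940 = $2,200.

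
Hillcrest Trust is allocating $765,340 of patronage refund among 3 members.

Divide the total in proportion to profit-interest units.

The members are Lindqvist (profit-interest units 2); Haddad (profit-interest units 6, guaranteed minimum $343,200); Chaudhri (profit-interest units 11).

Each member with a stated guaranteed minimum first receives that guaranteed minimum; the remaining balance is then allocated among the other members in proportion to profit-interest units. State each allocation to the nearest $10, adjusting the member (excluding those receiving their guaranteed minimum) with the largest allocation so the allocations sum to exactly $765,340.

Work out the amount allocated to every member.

Guaranteed amounts: Haddad $343,200. Remaining pool $422,140.
Remaining pool split over remaining profit-interest units 13: Lindqvist 64,944.62 → $64,940; Chaudhri 357,195.38 → $357,200.

Lindqvist: $64,940; Haddad: $343,200; Chaudhri: $357,200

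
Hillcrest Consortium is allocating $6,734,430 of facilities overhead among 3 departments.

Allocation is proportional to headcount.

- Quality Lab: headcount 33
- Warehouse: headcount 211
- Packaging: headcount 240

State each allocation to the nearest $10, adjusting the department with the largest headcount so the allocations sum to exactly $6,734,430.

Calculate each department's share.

Quality Lab: $459,170; Warehouse: $2,935,880; Packaging: $3,339,380

Sum of headcount: 484.
Raw shares: Quality Lab 33/484 × $6,734,430 = 459,165.68; Warehouse 211/484 × $6,734,430 = 2,935,877.54; Packaging 240/484 × $6,734,430 = 3,339,386.78.
Rounded to nearest $10: Quality Lab $459,170; Warehouse $2,935,880; Packaging $3,339,390. Sum = $6,734,440.
Difference $6,734,430 − $6,734,440 = −$10 applied to largest headcount (Packaging): Packaging becomes $3,339,380.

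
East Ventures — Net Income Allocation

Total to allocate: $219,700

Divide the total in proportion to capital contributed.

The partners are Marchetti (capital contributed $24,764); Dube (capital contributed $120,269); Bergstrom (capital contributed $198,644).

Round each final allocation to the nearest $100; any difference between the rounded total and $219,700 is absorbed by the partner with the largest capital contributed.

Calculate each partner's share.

Marchetti: $15,800; Dube: $76,900; Bergstrom: $127,000

Sum of capital contributed: 24,764 + 120,269 + 198,644 = 343,677.
Pro-rata amounts: Marchetti 15,830.71; Dube 76,883.53; Bergstrom 126,985.77.
After rounding ($100): Marchetti $15,800; Dube $76,900; Bergstrom $127,000. Sum = $219,700.
No rounding difference to absorb.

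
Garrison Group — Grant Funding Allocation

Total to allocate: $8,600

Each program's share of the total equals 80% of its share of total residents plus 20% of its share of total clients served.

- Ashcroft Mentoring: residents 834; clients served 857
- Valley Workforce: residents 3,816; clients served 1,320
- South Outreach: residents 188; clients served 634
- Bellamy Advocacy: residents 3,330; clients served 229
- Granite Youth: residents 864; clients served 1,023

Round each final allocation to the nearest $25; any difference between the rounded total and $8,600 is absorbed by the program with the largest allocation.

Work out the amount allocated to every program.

Residents total 9,032; clients served total 4,063.
Combined weights (80% residents + 20% clients served): Ashcroft Mentoring 0.1161; Valley Workforce 0.4030; South Outreach 0.0479; Bellamy Advocacy 0.3062; Granite Youth 0.1269.
Raw shares: Ashcroft Mentoring 998.08; Valley Workforce 3,465.58; South Outreach 411.60; Bellamy Advocacy 2,633.52; Granite Youth 1,091.21.
Rounded to nearest $25: Ashcroft Mentoring $1,000; Valley Workforce $3,475; South Outreach $400; Bellamy Advocacy $2,625; Granite Youth $1,100. Sum = $8,600.
No rounding difference to absorb.

Ashcroft Mentoring: $1,000; Valley Workforce: $3,475; South Outreach: $400; Bellamy Advocacy: $2,625; Granite Youth: $1,100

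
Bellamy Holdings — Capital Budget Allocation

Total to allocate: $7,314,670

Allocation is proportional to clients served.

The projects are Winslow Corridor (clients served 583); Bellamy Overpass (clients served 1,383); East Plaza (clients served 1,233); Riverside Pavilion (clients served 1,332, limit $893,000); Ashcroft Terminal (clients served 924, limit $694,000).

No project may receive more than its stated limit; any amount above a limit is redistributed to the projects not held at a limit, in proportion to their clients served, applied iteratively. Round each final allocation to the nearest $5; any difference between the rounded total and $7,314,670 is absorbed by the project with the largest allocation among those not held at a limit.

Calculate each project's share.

Combined clients served = 5,455.
Pro-rata shares before constraints: Winslow Corridor 781,751.17; Bellamy Overpass 1,854,480.04; East Plaza 1,653,343.37; Riverside Pavilion 1,786,093.57; Ashcroft Terminal 1,239,001.85.
Cap binds for Riverside Pavilion ($893,000), Ashcroft Terminal ($694,000); balance $5,727,670 reallocated over remaining clients served 3,199.
Shares after redistribution: Winslow Corridor 1,043,836.08 → $1,043,835; Bellamy Overpass 2,476,201.19 → $2,476,200; East Plaza 2,207,632.73 → $2,207,635.

Winslow Corridor: $1,043,835 | Bellamy Overpass: $2,476,200 | East Plaza: $2,207,635 | Riverside Pavilion: $893,000 | Ashcroft Terminal: $694,000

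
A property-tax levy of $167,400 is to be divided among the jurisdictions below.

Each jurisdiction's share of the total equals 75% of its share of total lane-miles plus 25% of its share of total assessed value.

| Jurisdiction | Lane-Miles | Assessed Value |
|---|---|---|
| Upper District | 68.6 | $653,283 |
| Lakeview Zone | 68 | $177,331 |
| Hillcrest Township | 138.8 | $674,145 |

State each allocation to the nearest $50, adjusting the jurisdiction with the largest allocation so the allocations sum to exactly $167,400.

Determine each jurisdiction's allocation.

Upper District: $49,450 · Lakeview Zone: $35,950 · Hillcrest Township: $82,000

Totals — lane-miles 275.4, assessed value 1,504,759.
Composite weights (75% lane-miles + 25% assessed value): Upper District 0.2954; Lakeview Zone 0.2146; Hillcrest Township 0.4900.
Raw shares: Upper District 49,442.48; Lakeview Zone 35,931.89; Hillcrest Township 82,025.63.
After rounding ($50): Upper District $49,450; Lakeview Zone $35,950; Hillcrest Township $82,050. Sum = $167,450.
Difference $167,400 − $167,450 = −$50 applied to largest allocation (Hillcrest Township): Hillcrest Township becomes $82,000.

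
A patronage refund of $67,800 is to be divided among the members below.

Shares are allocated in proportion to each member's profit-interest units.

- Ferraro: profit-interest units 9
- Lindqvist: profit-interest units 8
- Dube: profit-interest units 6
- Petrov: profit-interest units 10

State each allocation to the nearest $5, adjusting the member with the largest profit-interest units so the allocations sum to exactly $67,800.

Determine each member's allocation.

Total profit-interest units = 33.
Proportional shares: Ferraro 9/33 × $67,800 = 18,490.91; Lindqvist 8/33 × $67,800 = 16,436.36; Dube 6/33 × $67,800 = 12,327.27; Petrov 10/33 × $67,800 = 20,545.45.
After rounding ($5): Ferraro $18,490; Lindqvist $16,435; Dube $12,325; Petrov $20,545. Sum = $67,795.
Difference $67,800 − $67,795 = +$5 applied to largest profit-interest units (Petrov): Petrov becomes $20,550.

Ferraro: $18,490 · Lindqvist: $16,435 · Dube: $12,325 · Petrov: $20,550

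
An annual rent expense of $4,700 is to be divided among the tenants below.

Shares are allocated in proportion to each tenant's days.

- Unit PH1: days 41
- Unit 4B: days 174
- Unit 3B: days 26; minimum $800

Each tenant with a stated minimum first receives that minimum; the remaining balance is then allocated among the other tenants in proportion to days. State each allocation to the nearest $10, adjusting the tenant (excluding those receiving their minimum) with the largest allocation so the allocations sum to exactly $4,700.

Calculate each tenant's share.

Unit PH1: $740 | Unit 4B: $3,160 | Unit 3B: $800

Minimums first: Unit 3B $800. Residual $3,900.
Residual split over remaining days 215: Unit PH1 743.72 → $740; Unit 4B 3,156.28 → $3,160.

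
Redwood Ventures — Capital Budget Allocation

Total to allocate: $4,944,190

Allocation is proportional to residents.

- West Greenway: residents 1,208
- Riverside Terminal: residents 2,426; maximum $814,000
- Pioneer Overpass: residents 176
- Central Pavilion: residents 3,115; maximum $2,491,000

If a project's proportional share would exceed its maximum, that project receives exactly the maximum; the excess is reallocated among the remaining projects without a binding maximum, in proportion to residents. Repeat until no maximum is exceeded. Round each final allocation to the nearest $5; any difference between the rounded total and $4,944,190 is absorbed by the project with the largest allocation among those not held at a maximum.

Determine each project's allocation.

West Greenway: $1,430,740 · Riverside Terminal: $814,000 · Pioneer Overpass: $208,450 · Central Pavilion: $2,491,000

Combined residents = 6,925.
Pro-rata shares before constraints: West Greenway 862,466.65; Riverside Terminal 1,732,072.92; Pioneer Overpass 125,657.39; Central Pavilion 2,223,993.05.
Capped: Riverside Terminal ($814,000); balance $4,130,190 reallocated over remaining residents 4,499.
Capped: Central Pavilion ($2,491,000); balance $1,639,190 reallocated over remaining residents 1,384.
Remaining shares: West Greenway 1,430,738.09 → $1,430,740; Pioneer Overpass 208,451.91 → $208,450.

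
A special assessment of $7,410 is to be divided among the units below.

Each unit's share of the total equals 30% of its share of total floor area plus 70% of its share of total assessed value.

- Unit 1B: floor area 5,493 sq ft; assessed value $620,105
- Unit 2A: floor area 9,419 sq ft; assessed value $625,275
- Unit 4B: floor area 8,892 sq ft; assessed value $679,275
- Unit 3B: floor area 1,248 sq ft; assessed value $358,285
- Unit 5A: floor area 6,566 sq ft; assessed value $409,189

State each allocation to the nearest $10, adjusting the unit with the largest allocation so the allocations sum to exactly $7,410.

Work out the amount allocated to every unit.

Unit 1B: $1,580 | Unit 2A: $1,870 | Unit 4B: $1,930 | Unit 3B: $780 | Unit 5A: $1,250

Floor area total 31,618; assessed value total 2,692,129.
Composite weights (30% floor area + 70% assessed value): Unit 1B 0.2134; Unit 2A 0.2520; Unit 4B 0.2610; Unit 3B 0.1050; Unit 5A 0.1687.
Pro-rata amounts: Unit 1B 1,580.98; Unit 2A 1,866.97; Unit 4B 1,933.96; Unit 3B 778.06; Unit 5A 1,250.04.
At nearest $10: Unit 1B $1,580; Unit 2A $1,870; Unit 4B $1,930; Unit 3B $780; Unit 5A $1,250. Sum = $7,410.
Rounded total matches; no reconciliation needed.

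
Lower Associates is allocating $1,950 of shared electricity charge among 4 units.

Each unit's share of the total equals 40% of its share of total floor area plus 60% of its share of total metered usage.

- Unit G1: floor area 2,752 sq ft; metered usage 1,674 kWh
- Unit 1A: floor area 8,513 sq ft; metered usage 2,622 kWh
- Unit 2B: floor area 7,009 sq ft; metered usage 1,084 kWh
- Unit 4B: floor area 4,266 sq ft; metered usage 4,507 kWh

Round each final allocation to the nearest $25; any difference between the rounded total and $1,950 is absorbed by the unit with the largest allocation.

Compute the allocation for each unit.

Floor area total 22,540; metered usage total 9,887.
Blended shares (40% floor area + 60% metered usage): Unit G1 0.1504; Unit 1A 0.3102; Unit 2B 0.1902; Unit 4B 0.3492.
Unrounded shares: Unit G1 293.33; Unit 1A 604.87; Unit 2B 370.83; Unit 4B 680.97.
Rounded to nearest $25: Unit G1 $300; Unit 1A $600; Unit 2B $375; Unit 4B $675. Sum = $1,950.
Sum already equals the total — no adjustment.

Unit G1: $300 | Unit 1A: $600 | Unit 2B: $375 | Unit 4B: $675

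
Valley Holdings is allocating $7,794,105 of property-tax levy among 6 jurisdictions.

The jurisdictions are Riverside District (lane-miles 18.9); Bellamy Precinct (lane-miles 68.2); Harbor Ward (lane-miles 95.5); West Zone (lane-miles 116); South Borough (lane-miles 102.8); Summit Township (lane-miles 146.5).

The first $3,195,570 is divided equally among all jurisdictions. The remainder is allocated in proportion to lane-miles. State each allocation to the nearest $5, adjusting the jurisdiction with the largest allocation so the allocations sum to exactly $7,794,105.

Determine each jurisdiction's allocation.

Riverside District: $691,225 | Bellamy Precinct: $1,105,000 | Harbor Ward: $1,334,130 | West Zone: $1,506,185 | South Borough: $1,395,395 | Summit Township: $1,762,170

$3,195,570 shared equally gives $532,595 per jurisdiction.
Remainder $4,598,535 by lane-miles (total 547.9): Riverside District 158,628.06 → $158,630; Bellamy Precinct 572,403.88 → $572,405; Harbor Ward 801,533.30 → $801,535; West Zone 973,590.18 → $973,590; South Borough 862,802.33 → $862,800; Summit Township 1,229,577.25 → $1,229,575.
Totals: Riverside District $532,595 + $158,630 = $691,225; Bellamy Precinct $532,595 + $572,405 = $1,105,000; Harbor Ward $532,595 + $801,535 = $1,334,130; West Zone $532,595 + $973,590 = $1,506,185; South Borough $532,595 + $862,800 = $1,395,395; Summit Township $532,595 + $1,229,575 = $1,762,170.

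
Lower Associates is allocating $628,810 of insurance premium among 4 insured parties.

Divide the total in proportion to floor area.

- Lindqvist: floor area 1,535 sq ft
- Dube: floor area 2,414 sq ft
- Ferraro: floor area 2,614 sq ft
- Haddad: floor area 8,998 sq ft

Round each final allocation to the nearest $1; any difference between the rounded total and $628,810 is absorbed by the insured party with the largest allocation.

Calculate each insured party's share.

Combined floor area = 15,561.
Proportional shares: Lindqvist 1,535/15,561 × $628,810 = 62,028.36; Dube 2,414/15,561 × $628,810 = 97,548.19; Ferraro 2,614/15,561 × $628,810 = 105,630.06; Haddad 8,998/15,561 × $628,810 = 363,603.39.
Rounded to nearest $1: Lindqvist $62,028; Dube $97,548; Ferraro $105,630; Haddad $363,603. Sum = $628,809.
Difference $628,810 − $628,809 = +$1 applied to largest allocation (Haddad): Haddad becomes $363,604.

Lindqvist: $62,028 · Dube: $97,548 · Ferraro: $105,630 · Haddad: $363,604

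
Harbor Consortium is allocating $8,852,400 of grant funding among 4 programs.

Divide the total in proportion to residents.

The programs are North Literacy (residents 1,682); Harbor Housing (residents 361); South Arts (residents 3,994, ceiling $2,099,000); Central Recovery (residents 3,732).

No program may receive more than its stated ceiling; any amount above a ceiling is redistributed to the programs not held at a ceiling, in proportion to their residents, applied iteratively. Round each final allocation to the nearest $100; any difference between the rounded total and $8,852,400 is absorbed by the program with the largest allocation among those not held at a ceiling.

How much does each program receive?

Residents total: 9,769.
Pro-rata shares before constraints: North Literacy 1,524,182.29; Harbor Housing 327,128.30; South Arts 3,619,253.31; Central Recovery 3,381,836.09.
Cap binds for South Arts ($2,099,000); balance $6,753,400 reallocated over remaining residents 5,775.
Shares after redistribution: North Literacy 1,966,964.29 → $1,967,000; Harbor Housing 422,160.59 → $422,200; Central Recovery 4,364,275.12 → $4,364,300.
Rounding difference −$100 applied to Central Recovery → $4,364,200.

North Literacy: $1,967,000 · Harbor Housing: $422,200 · South Arts: $2,099,000 · Central Recovery: $4,364,200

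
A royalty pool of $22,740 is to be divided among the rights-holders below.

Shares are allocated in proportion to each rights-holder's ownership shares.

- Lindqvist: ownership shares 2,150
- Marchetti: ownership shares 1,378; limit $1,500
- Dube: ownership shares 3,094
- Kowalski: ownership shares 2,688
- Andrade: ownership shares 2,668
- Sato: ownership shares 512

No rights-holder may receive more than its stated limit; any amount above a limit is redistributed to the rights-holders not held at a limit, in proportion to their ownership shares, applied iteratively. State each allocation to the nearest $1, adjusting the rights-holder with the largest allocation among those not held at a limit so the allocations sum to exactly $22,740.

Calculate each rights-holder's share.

Lindqvist: $4,110; Marchetti: $1,500; Dube: $5,913; Kowalski: $5,138; Andrade: $5,100; Sato: $979

Ownership shares total: 12,490.
Pro-rata shares before constraints: Lindqvist 3,914.41; Marchetti 2,508.86; Dube 5,633.11; Kowalski 4,893.92; Andrade 4,857.51; Sato 932.18.
Held at cap: Marchetti ($1,500); residual $21,240 reallocated over remaining ownership shares 11,112.
Redistributed shares: Lindqvist 4,109.61 → $4,110; Dube 5,914.02 → $5,914; Kowalski 5,137.97 → $5,138; Andrade 5,099.74 → $5,100; Sato 978.66 → $979.
Rounding difference −$1 applied to Dube → $5,913.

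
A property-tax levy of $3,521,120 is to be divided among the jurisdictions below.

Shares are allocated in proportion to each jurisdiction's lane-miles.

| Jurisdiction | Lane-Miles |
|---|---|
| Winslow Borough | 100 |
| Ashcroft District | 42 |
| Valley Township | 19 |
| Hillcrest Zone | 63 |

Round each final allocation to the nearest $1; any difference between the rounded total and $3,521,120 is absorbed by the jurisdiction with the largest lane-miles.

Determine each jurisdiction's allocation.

Sum of lane-miles: 100 + 42 + 19 + 63 = 224.
Unrounded shares: Winslow Borough 1,571,928.57; Ashcroft District 660,210.00; Valley Township 298,666.43; Hillcrest Zone 990,315.00.
At nearest $1: Winslow Borough $1,571,929; Ashcroft District $660,210; Valley Township $298,666; Hillcrest Zone $990,315. Sum = $3,521,120.
Rounded total matches; no reconciliation needed.

Winslow Borough: $1,571,929 | Ashcroft District: $660,210 | Valley Township: $298,666 | Hillcrest Zone: $990,315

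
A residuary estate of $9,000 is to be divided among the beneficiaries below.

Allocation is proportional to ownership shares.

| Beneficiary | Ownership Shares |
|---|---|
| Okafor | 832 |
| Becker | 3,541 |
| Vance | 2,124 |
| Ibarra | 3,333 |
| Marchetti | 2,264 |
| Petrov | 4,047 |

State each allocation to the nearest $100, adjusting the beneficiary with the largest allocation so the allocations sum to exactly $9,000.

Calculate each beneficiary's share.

Okafor: $500 · Becker: $2,000 · Vance: $1,200 · Ibarra: $1,900 · Marchetti: $1,300 · Petrov: $2,100

Total ownership shares = 16,141.
Raw shares: Okafor 832/16,141 × $9,000 = 463.91; Becker 3,541/16,141 × $9,000 = 1,974.41; Vance 2,124/16,141 × $9,000 = 1,184.31; Ibarra 3,333/16,141 × $9,000 = 1,858.44; Marchetti 2,264/16,141 × $9,000 = 1,262.38; Petrov 4,047/16,141 × $9,000 = 2,256.55.
Rounded to nearest $100: Okafor $500; Becker $2,000; Vance $1,200; Ibarra $1,900; Marchetti $1,300; Petrov $2,300. Sum = $9,200.
Difference $9,000 − $9,200 = −$200 applied to largest allocation (Petrov): Petrov becomes $2,100.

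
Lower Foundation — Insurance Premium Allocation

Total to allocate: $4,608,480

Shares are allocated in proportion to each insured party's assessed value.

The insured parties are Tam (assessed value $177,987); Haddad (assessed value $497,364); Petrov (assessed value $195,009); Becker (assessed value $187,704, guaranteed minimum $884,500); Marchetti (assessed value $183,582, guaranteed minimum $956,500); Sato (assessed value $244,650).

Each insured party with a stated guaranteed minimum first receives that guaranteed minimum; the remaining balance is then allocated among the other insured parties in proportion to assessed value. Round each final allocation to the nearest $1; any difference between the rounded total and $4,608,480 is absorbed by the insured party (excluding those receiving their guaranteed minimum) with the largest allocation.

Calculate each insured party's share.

Tam: $441,768 | Haddad: $1,234,468 | Petrov: $484,017 | Becker: $884,500 | Marchetti: $956,500 | Sato: $607,227

Minimums first: Becker $884,500; Marchetti $956,500. Remaining pool $2,767,480.
Remaining pool split over remaining assessed value 1,115,010: Tam 441,767.75 → $441,768; Haddad 1,234,468.68 → $1,234,469; Petrov 484,016.74 → $484,017; Sato 607,226.82 → $607,227.
Rounding difference −$1 applied to Haddad → $1,234,468.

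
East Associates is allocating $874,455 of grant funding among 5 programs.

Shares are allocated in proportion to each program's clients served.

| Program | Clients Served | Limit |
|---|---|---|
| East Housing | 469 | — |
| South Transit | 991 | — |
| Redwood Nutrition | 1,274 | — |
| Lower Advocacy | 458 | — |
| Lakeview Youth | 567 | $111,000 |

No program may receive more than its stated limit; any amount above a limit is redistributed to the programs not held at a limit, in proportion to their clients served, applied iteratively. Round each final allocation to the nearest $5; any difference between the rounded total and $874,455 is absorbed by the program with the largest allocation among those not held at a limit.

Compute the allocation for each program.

Sum of clients served: 3,759.
Proportional shares (ignoring caps): East Housing 109,103.32; South Transit 230,536.02; Redwood Nutrition 296,370.22; Lower Advocacy 106,544.40; Lakeview Youth 131,901.03.
Held at cap: Lakeview Youth ($111,000); balance $763,455 reallocated over remaining clients served 3,192.
Redistributed shares: East Housing 112,174.31 → $112,175; South Transit 237,025.03 → $237,025; Redwood Nutrition 304,712.30 → $304,710; Lower Advocacy 109,543.36 → $109,545.

East Housing: $112,175; South Transit: $237,025; Redwood Nutrition: $304,710; Lower Advocacy: $109,545; Lakeview Youth: $111,000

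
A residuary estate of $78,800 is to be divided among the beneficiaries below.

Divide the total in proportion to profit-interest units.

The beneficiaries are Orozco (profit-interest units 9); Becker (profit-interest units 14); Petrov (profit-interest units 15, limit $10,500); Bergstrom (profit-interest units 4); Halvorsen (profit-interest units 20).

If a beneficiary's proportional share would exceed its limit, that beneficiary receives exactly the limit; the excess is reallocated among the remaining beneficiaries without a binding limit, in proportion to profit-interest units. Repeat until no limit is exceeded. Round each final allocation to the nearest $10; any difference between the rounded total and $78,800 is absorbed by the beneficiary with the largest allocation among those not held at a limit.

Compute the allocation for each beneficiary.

Total profit-interest units = 62.
Proportional shares (ignoring caps): Orozco 11,438.71; Becker 17,793.55; Petrov 19,064.52; Bergstrom 5,083.87; Halvorsen 25,419.35.
Capped: Petrov ($10,500); residual $68,300 reallocated over remaining profit-interest units 47.
Shares after redistribution: Orozco 13,078.72 → $13,080; Becker 20,344.68 → $20,340; Bergstrom 5,812.77 → $5,810; Halvorsen 29,063.83 → $29,060.
Rounding difference +$10 applied to Halvorsen → $29,070.

Orozco: $13,080 · Becker: $20,340 · Petrov: $10,500 · Bergstrom: $5,810 · Halvorsen: $29,070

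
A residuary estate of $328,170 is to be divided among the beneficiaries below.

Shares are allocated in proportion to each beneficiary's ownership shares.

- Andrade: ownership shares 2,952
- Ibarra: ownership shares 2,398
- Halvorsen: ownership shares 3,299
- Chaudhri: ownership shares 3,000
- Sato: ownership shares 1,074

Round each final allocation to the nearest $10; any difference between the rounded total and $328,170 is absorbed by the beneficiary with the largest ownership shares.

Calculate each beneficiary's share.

Ownership shares total: 12,723.
Raw shares: Andrade 2,952/12,723 × $328,170 = 76,142.25; Ibarra 2,398/12,723 × $328,170 = 61,852.68; Halvorsen 3,299/12,723 × $328,170 = 85,092.57; Chaudhri 3,000/12,723 × $328,170 = 77,380.33; Sato 1,074/12,723 × $328,170 = 27,702.16.
Rounded to nearest $10: Andrade $76,140; Ibarra $61,850; Halvorsen $85,090; Chaudhri $77,380; Sato $27,700. Sum = $328,160.
Difference $328,170 − $328,160 = +$10 applied to largest ownership shares (Halvorsen): Halvorsen becomes $85,100.

Andrade: $76,140; Ibarra: $61,850; Halvorsen: $85,100; Chaudhri: $77,380; Sato: $27,700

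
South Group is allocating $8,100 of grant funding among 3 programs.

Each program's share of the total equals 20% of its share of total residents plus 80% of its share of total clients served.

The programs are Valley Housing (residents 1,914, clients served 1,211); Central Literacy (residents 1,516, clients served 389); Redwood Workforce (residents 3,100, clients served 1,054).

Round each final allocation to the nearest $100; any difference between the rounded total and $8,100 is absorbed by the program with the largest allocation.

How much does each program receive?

Valley Housing: $3,500 · Central Literacy: $1,300 · Redwood Workforce: $3,300

Totals — residents 6,530, clients served 2,654.
Combined weights (20% residents + 80% clients served): Valley Housing 0.4237; Central Literacy 0.1637; Redwood Workforce 0.4127.
Unrounded shares: Valley Housing 3,431.61; Central Literacy 1,325.88; Redwood Workforce 3,342.51.
At nearest $100: Valley Housing $3,400; Central Literacy $1,300; Redwood Workforce $3,300. Sum = $8,000.
Difference $8,100 − $8,000 = +$100 applied to largest allocation (Valley Housing): Valley Housing becomes $3,500.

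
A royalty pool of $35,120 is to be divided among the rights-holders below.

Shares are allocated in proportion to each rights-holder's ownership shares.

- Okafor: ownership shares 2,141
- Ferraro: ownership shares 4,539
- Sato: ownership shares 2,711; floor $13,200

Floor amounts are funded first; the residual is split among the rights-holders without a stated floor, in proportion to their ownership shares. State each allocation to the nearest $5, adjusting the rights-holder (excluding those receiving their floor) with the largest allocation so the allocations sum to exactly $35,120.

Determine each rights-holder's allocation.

Fund the minimums — Sato $13,200. Balance $21,920.
Balance split over remaining ownership shares 6,680: Okafor 7,025.56 → $7,025; Ferraro 14,894.44 → $14,895.

Okafor: $7,025 | Ferraro: $14,895 | Sato: $13,200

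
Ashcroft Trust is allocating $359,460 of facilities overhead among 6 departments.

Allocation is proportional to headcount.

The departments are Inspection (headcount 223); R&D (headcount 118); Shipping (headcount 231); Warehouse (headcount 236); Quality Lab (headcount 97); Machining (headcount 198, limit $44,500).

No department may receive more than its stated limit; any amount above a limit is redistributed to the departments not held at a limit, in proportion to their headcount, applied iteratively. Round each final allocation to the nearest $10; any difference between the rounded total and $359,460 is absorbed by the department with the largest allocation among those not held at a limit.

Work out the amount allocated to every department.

Inspection: $77,610 · R&D: $41,070 · Shipping: $80,390 · Warehouse: $82,130 · Quality Lab: $33,760 · Machining: $44,500

Headcount total: 1,103.
Unconstrained shares: Inspection 72,674.14; R&D 38,455.38; Shipping 75,281.29; Warehouse 76,910.75; Quality Lab 31,611.62; Machining 64,526.82.
Held at cap: Machining ($44,500); remaining pool $314,960 reallocated over remaining headcount 905.
Shares after redistribution: Inspection 77,608.93 → $77,610; R&D 41,066.61 → $41,070; Shipping 80,393.10 → $80,390; Warehouse 82,133.22 → $82,130; Quality Lab 33,758.14 → $33,760.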